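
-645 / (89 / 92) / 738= -9890 / 10947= -0.90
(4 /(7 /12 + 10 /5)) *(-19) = -912 /31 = -29.42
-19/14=-1.36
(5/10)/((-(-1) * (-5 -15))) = -1/40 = -0.02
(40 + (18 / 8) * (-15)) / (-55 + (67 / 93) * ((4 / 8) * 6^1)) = -775 / 6552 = -0.12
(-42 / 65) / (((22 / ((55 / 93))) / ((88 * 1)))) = -616 / 403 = -1.53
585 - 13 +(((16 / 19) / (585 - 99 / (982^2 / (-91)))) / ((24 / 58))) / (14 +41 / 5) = 572.00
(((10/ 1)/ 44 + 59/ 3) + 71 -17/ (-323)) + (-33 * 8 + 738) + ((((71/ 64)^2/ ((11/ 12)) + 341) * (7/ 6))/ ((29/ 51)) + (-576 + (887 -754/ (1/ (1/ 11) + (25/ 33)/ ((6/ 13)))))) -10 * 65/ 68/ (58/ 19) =2401480884530027/ 1584547497984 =1515.56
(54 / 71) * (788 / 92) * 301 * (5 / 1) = 16010190 / 1633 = 9804.16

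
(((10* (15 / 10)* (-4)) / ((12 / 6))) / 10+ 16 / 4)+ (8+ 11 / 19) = 182 / 19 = 9.58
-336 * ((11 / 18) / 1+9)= -9688 / 3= -3229.33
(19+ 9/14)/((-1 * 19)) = -275/266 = -1.03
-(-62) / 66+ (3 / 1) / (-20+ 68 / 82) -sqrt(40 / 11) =6769 / 8646 -2 * sqrt(110) / 11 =-1.12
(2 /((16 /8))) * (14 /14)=1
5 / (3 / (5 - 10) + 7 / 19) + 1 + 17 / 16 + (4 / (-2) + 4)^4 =-621 / 176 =-3.53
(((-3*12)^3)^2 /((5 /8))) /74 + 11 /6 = 52242778099 /1110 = 47065565.85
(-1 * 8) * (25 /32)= -25 /4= -6.25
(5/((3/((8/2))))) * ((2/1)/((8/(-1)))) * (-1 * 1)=5/3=1.67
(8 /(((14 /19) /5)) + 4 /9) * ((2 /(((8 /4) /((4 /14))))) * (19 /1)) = 131024 /441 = 297.11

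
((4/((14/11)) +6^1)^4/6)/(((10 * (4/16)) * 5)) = 16777216/180075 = 93.17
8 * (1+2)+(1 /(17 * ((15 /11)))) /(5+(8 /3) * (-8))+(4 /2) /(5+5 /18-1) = 1120859 /45815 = 24.46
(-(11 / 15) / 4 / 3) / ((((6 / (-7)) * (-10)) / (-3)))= 77 / 3600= 0.02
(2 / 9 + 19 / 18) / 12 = 23 / 216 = 0.11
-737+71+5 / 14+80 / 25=-46371 / 70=-662.44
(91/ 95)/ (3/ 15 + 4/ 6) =1.11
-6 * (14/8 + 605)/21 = -2427/14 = -173.36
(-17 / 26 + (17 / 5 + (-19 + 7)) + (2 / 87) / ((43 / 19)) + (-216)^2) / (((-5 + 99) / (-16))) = -7939.87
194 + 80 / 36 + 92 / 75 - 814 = -138724 / 225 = -616.55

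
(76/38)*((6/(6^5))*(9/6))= 1/432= 0.00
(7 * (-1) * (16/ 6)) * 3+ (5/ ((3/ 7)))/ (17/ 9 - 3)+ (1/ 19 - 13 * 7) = -5983/ 38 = -157.45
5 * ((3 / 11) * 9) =135 / 11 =12.27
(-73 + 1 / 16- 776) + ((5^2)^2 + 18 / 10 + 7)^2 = 160341401 / 400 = 400853.50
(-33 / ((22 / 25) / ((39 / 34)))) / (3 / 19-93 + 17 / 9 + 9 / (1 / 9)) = 500175 / 115736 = 4.32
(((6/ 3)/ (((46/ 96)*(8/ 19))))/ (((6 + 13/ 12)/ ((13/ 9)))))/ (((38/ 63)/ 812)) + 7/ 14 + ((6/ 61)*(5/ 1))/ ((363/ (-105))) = 2721.70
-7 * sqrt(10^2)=-70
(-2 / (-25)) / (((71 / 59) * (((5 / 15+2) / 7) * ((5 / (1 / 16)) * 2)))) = 177 / 142000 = 0.00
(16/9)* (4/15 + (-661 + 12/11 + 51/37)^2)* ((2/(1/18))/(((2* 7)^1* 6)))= 17240600797696/52179435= 330409.88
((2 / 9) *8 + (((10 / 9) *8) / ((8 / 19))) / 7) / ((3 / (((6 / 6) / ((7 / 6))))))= 604 / 441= 1.37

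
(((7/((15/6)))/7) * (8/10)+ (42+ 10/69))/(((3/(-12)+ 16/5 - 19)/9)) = -23.81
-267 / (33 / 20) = -1780 / 11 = -161.82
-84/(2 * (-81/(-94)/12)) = -5264/9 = -584.89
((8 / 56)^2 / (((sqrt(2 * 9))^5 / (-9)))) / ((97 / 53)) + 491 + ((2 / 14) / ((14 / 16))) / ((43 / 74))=1035129 / 2107 - 53 * sqrt(2) / 1026648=491.28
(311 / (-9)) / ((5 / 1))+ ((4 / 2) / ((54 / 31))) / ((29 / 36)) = -7159 / 1305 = -5.49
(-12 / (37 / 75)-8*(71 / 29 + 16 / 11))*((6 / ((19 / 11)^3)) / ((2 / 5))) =-161.68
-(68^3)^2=-98867482624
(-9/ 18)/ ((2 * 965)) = -1/ 3860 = -0.00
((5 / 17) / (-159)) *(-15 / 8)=25 / 7208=0.00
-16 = -16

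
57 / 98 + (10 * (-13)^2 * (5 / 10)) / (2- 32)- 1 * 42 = -10229 / 147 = -69.59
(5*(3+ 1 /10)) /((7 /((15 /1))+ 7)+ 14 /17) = 7905 /4228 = 1.87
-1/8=-0.12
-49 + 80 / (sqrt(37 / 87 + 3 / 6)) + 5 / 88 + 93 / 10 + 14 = -11283 / 440 + 80 * sqrt(28014) / 161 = 57.52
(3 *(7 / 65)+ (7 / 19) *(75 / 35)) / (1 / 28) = 31.15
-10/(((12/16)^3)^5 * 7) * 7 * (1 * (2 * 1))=-21474836480/14348907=-1496.62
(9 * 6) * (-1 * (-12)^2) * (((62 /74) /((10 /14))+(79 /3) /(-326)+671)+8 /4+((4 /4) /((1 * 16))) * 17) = -158313837906 /30155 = -5250002.92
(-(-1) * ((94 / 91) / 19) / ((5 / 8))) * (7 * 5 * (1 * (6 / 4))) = 1128 / 247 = 4.57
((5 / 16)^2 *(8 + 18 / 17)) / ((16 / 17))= 0.94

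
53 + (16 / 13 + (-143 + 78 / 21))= -7740 / 91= -85.05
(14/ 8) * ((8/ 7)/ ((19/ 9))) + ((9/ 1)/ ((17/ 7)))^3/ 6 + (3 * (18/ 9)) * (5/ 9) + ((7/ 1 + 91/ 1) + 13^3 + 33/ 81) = 11634883277/ 5040738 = 2308.17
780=780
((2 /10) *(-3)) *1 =-3 /5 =-0.60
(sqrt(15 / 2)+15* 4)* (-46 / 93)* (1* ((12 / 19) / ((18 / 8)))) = -14720 / 1767 - 368* sqrt(30) / 5301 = -8.71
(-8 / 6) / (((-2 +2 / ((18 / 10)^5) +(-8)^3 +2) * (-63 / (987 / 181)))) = -616734 / 2735528839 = -0.00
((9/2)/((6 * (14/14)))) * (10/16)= 15/32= 0.47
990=990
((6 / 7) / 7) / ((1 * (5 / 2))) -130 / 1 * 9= -286638 / 245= -1169.95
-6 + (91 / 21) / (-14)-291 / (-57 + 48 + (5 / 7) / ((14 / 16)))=29.25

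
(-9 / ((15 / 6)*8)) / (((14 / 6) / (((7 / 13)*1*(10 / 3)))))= -9 / 26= -0.35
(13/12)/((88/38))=247/528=0.47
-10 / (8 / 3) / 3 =-5 / 4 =-1.25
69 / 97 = 0.71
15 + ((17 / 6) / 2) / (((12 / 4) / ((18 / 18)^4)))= 557 / 36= 15.47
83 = 83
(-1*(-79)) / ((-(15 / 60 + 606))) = -316 / 2425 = -0.13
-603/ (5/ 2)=-1206/ 5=-241.20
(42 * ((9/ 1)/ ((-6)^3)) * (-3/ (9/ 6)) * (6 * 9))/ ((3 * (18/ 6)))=21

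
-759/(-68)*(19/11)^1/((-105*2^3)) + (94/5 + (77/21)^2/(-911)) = 585792329/31221792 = 18.76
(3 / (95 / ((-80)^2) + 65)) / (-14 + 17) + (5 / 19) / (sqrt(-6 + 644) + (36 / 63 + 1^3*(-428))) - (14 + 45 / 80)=-149235700628003 / 10258344880816 - 245*sqrt(638) / 169495238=-14.55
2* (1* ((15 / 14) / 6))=5 / 14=0.36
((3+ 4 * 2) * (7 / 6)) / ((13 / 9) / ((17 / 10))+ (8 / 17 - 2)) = -3927 / 208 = -18.88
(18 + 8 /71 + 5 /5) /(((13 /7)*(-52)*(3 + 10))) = -9499 /623948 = -0.02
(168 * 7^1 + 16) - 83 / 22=1188.23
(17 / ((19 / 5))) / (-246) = -85 / 4674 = -0.02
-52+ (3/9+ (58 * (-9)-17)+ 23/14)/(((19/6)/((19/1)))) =-22919/7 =-3274.14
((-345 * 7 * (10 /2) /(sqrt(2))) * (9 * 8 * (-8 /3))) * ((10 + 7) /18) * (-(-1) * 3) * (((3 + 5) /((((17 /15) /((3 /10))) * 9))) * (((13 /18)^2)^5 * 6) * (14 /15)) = 776832601569115 * sqrt(2) /4649045868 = 236308.10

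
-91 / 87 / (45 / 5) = -91 / 783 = -0.12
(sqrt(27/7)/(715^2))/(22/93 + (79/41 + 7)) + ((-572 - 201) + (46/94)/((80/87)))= -2904479/3760 + 11439 * sqrt(21)/125035410500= -772.47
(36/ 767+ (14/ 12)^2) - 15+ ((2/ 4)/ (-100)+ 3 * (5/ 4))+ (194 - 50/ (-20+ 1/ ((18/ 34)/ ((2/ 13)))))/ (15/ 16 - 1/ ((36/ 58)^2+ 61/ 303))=-265.98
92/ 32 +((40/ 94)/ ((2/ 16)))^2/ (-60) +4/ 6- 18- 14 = -506329/ 17672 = -28.65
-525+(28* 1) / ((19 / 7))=-9779 / 19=-514.68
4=4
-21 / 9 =-7 / 3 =-2.33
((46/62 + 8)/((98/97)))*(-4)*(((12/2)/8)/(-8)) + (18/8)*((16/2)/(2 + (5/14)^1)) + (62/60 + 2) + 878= 3576719737/4010160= 891.91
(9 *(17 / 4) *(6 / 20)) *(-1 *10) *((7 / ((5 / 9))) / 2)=-28917 / 40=-722.92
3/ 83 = 0.04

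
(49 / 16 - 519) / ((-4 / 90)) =371475 / 32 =11608.59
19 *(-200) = -3800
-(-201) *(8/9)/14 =268/21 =12.76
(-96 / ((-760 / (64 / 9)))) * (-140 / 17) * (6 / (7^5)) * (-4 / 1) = 8192 / 775523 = 0.01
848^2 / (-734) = -359552 / 367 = -979.71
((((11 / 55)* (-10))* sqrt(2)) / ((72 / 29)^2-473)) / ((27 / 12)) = 6728* sqrt(2) / 3533481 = 0.00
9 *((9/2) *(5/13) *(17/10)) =1377/52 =26.48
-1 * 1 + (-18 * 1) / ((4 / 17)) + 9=-68.50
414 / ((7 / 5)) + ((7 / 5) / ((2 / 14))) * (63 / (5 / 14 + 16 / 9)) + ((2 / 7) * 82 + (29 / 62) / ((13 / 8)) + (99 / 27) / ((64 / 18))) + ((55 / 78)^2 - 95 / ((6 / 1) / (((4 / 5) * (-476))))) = 94318201490033 / 14205653280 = 6639.48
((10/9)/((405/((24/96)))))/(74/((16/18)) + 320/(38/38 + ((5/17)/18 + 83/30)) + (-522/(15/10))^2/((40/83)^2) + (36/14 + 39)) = 253225/192589752587553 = 0.00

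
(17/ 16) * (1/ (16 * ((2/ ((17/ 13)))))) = 289/ 6656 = 0.04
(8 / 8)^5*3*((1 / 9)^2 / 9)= 1 / 243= 0.00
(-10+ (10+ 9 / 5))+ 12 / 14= 93 / 35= 2.66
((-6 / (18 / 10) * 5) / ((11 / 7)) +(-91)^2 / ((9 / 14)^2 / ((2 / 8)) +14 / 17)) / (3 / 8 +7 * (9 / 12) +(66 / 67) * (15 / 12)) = 17375156632 / 35741475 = 486.13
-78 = -78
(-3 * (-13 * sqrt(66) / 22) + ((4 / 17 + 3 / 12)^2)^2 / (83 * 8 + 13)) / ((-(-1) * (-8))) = -39 * sqrt(66) / 176 - 1185921 / 115801532416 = -1.80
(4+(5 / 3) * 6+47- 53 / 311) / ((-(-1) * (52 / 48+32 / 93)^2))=32320352 / 1082591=29.85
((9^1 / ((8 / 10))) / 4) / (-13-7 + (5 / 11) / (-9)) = -891 / 6352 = -0.14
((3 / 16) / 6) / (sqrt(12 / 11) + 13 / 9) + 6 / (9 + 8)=192183 / 482528 - 81*sqrt(33) / 14192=0.37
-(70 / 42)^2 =-25 / 9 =-2.78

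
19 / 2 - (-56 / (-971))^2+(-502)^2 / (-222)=-235611947887 / 209310702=-1125.66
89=89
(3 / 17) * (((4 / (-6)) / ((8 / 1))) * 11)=-11 / 68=-0.16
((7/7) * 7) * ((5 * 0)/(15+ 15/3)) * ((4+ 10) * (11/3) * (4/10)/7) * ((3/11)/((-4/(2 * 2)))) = 0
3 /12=1 /4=0.25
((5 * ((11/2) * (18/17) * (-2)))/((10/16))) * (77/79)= -121968/1343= -90.82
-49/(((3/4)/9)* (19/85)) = -49980/19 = -2630.53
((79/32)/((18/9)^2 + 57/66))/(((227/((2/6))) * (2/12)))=0.00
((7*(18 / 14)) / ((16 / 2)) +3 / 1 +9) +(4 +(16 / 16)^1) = 145 / 8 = 18.12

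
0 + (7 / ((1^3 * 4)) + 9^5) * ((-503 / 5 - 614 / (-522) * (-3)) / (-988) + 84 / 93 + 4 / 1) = 51848684327 / 175305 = 295762.72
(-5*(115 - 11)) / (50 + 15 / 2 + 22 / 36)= -4680 / 523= -8.95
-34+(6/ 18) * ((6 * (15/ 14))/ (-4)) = -967/ 28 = -34.54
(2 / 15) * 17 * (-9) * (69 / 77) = -7038 / 385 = -18.28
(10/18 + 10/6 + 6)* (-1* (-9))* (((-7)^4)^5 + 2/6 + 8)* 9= 53141649354209598216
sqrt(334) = 18.28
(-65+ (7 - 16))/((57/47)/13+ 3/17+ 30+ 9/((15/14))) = -1.91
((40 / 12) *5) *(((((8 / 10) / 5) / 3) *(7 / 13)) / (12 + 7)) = 56 / 2223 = 0.03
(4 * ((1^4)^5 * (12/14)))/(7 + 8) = 8/35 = 0.23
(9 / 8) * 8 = 9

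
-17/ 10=-1.70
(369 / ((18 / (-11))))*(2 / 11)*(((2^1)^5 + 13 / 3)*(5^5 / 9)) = -13965625 / 27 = -517245.37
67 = 67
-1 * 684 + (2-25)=-707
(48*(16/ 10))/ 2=192/ 5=38.40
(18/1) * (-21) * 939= -354942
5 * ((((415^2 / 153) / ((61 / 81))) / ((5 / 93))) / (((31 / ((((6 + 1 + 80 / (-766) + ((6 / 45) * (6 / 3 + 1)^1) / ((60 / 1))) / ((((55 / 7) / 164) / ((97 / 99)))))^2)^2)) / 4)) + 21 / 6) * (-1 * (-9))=13094774417511026983795336520566737391059368237 / 204312131954039930251498417968750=64092006148987.28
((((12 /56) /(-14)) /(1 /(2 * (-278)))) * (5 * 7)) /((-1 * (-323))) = 2085 /2261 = 0.92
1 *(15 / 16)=15 / 16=0.94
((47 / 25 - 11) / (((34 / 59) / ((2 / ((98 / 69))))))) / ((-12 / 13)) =1005537 / 41650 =24.14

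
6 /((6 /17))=17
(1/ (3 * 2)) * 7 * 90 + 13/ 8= 853/ 8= 106.62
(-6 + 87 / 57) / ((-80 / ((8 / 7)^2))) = 0.07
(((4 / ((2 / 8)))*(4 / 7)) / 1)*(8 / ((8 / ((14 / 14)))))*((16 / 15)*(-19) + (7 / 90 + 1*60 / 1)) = 114656 / 315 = 363.99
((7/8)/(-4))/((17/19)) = -133/544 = -0.24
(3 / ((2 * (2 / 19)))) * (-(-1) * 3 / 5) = 8.55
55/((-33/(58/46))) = -145/69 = -2.10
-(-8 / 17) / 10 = 0.05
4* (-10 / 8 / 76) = -5 / 76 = -0.07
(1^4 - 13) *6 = -72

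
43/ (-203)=-43/ 203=-0.21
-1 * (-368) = 368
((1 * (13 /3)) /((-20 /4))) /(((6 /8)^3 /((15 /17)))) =-832 /459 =-1.81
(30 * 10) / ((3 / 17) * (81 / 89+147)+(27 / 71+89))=3222690 / 1240543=2.60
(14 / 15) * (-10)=-28 / 3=-9.33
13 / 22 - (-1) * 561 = 12355 / 22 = 561.59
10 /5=2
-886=-886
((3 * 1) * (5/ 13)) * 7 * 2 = 210/ 13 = 16.15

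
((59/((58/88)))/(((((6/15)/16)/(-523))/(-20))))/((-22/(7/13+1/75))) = -1062468224/1131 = -939406.03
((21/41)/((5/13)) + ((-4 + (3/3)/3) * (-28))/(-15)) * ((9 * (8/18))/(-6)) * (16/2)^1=162736/5535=29.40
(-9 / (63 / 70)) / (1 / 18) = -180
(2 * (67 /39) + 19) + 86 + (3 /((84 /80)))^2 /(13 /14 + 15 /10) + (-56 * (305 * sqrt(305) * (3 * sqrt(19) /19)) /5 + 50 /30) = 526586 /4641 - 10248 * sqrt(5795) /19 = -40945.90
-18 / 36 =-1 / 2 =-0.50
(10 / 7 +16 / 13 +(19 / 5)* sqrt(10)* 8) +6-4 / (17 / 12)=9028 / 1547 +152* sqrt(10) / 5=101.97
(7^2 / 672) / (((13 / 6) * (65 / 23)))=161 / 13520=0.01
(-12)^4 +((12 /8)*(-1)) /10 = 414717 /20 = 20735.85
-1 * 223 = -223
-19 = -19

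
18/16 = 9/8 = 1.12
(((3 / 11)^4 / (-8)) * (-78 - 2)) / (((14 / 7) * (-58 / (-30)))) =6075 / 424589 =0.01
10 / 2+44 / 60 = 5.73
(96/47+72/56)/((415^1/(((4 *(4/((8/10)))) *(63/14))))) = 0.72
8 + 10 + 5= 23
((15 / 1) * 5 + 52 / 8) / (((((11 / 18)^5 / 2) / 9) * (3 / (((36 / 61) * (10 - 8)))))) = 66527910144 / 9824111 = 6771.90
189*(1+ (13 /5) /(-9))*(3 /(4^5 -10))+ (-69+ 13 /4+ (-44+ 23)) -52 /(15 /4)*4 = -287609 /2028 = -141.82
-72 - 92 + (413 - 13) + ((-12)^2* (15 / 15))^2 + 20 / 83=1740696 / 83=20972.24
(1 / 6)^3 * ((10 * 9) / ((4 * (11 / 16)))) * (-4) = -20 / 33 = -0.61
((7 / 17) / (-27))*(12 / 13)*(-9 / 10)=14 / 1105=0.01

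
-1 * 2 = -2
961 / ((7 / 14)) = 1922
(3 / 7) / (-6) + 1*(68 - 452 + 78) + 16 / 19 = -81191 / 266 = -305.23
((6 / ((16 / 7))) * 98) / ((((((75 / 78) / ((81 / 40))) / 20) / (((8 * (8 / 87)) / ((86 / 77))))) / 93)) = 20691222552 / 31175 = 663712.03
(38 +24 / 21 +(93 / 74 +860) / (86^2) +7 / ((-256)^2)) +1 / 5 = 6192089571681 / 156923002880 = 39.46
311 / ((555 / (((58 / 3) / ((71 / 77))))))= 1388926 / 118215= 11.75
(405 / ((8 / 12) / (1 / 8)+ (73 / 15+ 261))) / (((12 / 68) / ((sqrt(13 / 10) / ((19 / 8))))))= 765* sqrt(130) / 2147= 4.06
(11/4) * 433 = 4763/4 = 1190.75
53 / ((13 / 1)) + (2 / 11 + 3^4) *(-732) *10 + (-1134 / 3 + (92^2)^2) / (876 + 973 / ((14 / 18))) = -170502345445 / 304161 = -560566.10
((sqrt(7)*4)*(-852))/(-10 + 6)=852*sqrt(7)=2254.18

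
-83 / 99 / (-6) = 0.14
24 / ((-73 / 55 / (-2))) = 36.16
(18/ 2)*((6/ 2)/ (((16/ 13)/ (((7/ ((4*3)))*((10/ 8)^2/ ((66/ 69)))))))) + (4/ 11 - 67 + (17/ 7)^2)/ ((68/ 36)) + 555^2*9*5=260115221045709/ 18765824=13861113.75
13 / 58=0.22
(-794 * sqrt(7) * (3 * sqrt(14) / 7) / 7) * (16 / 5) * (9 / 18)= -19056 * sqrt(2) / 35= -769.98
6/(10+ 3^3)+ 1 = 43/37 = 1.16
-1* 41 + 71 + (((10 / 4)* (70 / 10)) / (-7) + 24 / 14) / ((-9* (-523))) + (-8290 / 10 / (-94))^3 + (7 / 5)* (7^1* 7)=107350845755233 / 136834561080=784.53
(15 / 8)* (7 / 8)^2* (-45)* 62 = -1025325 / 256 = -4005.18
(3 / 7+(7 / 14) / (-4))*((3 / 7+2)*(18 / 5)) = 2601 / 980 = 2.65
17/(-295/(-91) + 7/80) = 123760/24237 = 5.11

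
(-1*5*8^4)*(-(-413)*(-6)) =50749440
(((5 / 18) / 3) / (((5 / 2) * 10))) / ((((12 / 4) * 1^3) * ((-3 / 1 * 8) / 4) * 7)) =-1 / 34020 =-0.00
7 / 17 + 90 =1537 / 17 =90.41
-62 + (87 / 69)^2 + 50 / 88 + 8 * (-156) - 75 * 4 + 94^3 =19295249053 / 23276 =828976.16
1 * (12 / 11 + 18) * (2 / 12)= 35 / 11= 3.18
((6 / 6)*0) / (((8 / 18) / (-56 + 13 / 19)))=0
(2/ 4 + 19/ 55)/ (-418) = -93/ 45980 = -0.00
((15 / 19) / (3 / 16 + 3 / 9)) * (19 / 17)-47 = -3851 / 85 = -45.31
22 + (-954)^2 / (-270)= -16744 / 5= -3348.80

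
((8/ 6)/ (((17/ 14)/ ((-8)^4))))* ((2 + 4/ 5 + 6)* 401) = 4047110144/ 255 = 15871020.17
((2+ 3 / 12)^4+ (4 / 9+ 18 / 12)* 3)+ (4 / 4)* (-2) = 22627 / 768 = 29.46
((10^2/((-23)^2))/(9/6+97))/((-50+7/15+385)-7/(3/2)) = 500/86184151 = 0.00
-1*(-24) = 24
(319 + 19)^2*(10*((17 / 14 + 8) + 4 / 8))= 77685920 / 7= 11097988.57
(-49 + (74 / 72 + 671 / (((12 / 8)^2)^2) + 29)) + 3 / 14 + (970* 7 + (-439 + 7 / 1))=14678009 / 2268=6471.79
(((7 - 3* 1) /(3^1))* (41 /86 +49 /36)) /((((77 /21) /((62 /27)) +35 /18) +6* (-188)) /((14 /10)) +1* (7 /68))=-41980820 /13758171081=-0.00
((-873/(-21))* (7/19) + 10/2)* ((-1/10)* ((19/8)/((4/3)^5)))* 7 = -328293/40960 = -8.01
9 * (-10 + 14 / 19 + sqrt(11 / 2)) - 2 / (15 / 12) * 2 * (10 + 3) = -11872 / 95 + 9 * sqrt(22) / 2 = -103.86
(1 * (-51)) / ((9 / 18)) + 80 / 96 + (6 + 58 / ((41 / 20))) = -16451 / 246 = -66.87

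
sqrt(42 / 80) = sqrt(210) / 20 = 0.72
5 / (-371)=-5 / 371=-0.01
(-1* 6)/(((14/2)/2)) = -12/7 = -1.71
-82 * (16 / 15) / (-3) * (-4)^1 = -5248 / 45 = -116.62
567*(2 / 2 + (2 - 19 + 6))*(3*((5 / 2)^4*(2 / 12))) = -1771875 / 16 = -110742.19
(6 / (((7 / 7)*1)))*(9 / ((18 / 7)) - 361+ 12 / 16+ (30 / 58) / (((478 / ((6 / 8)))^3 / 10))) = -108471813877509 / 50675923328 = -2140.50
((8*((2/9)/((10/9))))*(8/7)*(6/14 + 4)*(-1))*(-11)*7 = 21824/35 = 623.54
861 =861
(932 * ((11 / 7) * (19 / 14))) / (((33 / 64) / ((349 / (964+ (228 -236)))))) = 49440736 / 35133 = 1407.24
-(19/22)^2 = -361/484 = -0.75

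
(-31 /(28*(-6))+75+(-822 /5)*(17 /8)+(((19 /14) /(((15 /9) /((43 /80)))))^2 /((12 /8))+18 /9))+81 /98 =-12757776599 /47040000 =-271.21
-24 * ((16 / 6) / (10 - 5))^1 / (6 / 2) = -64 / 15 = -4.27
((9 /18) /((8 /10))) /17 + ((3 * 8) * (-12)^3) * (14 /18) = -4386811 /136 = -32255.96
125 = 125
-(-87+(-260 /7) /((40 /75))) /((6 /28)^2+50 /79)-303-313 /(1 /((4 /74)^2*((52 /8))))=-1125122893 /14389559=-78.19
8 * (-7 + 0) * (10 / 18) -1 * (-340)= 308.89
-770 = -770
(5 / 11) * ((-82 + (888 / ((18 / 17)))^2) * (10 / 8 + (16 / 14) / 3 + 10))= 15459847715 / 4158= 3718097.09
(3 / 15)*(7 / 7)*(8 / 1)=8 / 5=1.60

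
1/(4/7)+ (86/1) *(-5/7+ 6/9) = -197/84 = -2.35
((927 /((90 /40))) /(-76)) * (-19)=103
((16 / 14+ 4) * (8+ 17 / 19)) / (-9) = -676 / 133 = -5.08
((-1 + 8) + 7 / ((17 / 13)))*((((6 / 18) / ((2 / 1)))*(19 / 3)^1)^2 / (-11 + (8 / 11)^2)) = -218405 / 166158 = -1.31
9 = 9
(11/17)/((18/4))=0.14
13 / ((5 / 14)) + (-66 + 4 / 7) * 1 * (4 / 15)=398 / 21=18.95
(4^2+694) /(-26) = -27.31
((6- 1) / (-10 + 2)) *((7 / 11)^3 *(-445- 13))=392735 / 5324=73.77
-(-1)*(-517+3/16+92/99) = -515.88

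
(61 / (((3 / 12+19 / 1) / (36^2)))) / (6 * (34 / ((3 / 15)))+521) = 316224 / 118657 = 2.67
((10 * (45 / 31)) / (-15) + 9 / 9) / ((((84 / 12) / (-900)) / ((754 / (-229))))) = 678600 / 49693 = 13.66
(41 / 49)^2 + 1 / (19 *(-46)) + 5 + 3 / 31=377029475 / 65052694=5.80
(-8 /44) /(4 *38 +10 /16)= -16 /13431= -0.00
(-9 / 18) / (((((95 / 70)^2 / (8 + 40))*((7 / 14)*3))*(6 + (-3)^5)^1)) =3136 / 85557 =0.04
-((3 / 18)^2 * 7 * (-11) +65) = -2263 / 36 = -62.86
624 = 624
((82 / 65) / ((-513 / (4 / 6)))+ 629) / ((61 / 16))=1006749616 / 6102135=164.98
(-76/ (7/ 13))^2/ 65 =75088/ 245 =306.48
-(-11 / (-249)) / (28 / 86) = -473 / 3486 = -0.14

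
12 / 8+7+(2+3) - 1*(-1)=29 / 2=14.50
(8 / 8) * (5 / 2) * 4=10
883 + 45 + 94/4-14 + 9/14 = 6567/7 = 938.14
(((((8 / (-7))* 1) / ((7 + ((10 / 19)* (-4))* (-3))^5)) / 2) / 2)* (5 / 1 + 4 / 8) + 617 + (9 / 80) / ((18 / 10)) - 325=3082504619979009 / 10554263760656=292.06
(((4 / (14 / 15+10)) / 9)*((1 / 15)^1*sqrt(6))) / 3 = sqrt(6) / 1107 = 0.00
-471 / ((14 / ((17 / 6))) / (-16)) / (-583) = -10676 / 4081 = -2.62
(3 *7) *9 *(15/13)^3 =637875/2197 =290.34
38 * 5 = 190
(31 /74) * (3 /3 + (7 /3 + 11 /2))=1643 /444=3.70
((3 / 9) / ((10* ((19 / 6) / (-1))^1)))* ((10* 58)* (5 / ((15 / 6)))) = -232 / 19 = -12.21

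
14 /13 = 1.08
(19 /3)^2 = 361 /9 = 40.11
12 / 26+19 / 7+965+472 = 1440.18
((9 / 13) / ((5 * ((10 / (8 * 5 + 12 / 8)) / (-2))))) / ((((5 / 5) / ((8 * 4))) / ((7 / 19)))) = -13.55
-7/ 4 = -1.75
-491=-491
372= 372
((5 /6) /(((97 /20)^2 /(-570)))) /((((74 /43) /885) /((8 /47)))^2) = -4402476396000000 /28453954489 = -154722.83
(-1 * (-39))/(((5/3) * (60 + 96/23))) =299/820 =0.36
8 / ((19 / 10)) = 80 / 19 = 4.21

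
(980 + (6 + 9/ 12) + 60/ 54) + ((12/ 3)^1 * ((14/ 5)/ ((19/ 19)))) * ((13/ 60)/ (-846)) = 125359211/ 126900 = 987.86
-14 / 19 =-0.74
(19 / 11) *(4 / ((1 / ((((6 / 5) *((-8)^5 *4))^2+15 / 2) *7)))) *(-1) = -329028854711718 / 275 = -1196468562588.07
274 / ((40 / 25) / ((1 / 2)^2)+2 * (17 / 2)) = 1370 / 117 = 11.71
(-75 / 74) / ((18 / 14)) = -175 / 222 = -0.79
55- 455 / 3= -290 / 3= -96.67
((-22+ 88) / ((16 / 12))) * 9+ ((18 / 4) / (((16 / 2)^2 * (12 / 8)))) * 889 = 31179 / 64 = 487.17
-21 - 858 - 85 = -964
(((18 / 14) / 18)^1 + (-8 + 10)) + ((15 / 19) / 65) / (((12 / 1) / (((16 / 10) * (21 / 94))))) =1683599 / 812630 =2.07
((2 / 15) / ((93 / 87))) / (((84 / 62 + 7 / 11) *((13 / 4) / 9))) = 7656 / 44135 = 0.17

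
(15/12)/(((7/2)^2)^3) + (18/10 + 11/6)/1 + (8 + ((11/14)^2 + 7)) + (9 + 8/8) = 206483597/7058940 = 29.25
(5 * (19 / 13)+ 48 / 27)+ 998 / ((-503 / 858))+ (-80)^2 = 276995861 / 58851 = 4706.73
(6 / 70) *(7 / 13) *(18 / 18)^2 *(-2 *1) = -6 / 65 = -0.09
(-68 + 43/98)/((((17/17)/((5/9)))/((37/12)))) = -408295/3528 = -115.73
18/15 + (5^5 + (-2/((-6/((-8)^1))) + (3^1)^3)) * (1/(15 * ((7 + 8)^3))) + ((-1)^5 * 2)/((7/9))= -1391864/1063125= -1.31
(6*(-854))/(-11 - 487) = 854/83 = 10.29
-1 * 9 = -9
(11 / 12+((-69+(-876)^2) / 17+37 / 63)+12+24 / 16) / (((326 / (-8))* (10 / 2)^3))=-193425641 / 21821625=-8.86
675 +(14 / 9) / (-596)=1810343 / 2682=675.00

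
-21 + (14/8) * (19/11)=-791/44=-17.98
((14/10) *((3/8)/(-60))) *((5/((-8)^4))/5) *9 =-63/3276800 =-0.00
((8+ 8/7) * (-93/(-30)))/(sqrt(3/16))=3968 * sqrt(3)/105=65.46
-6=-6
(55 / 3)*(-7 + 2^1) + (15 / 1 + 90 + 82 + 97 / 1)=577 / 3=192.33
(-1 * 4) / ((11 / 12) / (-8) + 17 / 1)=-384 / 1621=-0.24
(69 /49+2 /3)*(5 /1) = 1525 /147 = 10.37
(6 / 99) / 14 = 1 / 231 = 0.00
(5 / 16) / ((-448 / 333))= -1665 / 7168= -0.23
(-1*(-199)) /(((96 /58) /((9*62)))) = 536703 /8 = 67087.88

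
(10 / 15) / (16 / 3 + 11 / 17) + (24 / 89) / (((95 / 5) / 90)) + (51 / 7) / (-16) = 53921423 / 57764560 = 0.93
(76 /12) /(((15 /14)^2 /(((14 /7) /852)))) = 1862 /143775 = 0.01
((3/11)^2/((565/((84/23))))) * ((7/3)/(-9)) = -196/1572395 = -0.00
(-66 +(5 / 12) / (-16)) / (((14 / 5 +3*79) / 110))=-316925 / 10464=-30.29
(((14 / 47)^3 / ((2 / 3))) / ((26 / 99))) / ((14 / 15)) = 218295 / 1349699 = 0.16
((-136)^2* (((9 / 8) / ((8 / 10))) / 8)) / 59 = 13005 / 236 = 55.11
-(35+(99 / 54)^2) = -1381 / 36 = -38.36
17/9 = 1.89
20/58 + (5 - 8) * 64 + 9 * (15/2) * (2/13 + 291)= 14673767/754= 19461.23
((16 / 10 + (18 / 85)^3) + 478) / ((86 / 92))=13548848372 / 26407375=513.07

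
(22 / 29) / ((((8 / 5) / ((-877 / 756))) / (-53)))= 2556455 / 87696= 29.15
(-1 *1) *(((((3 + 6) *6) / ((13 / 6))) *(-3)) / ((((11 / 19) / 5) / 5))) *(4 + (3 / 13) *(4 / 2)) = 26778600 / 1859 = 14404.84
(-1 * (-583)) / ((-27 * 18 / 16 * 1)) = -4664 / 243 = -19.19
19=19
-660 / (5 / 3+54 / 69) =-45540 / 169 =-269.47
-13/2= -6.50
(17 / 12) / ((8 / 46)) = 391 / 48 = 8.15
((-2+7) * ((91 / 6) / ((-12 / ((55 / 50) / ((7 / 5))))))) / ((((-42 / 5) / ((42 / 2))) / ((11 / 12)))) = 11.38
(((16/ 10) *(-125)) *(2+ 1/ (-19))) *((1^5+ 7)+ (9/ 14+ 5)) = -706700/ 133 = -5313.53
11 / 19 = 0.58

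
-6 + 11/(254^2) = -6.00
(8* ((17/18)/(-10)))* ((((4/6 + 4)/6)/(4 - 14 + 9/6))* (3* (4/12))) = 0.07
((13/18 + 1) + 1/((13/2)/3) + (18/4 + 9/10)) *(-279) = -275063/130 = -2115.87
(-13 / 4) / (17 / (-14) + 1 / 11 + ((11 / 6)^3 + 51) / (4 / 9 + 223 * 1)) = 929082 / 248009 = 3.75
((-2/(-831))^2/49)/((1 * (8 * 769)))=1/52042058082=0.00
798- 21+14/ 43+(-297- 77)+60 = 19923/ 43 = 463.33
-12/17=-0.71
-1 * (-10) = 10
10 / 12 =5 / 6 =0.83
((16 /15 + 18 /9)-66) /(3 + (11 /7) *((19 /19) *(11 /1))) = -3304 /1065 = -3.10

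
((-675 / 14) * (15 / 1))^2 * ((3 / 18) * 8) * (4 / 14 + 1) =307546875 / 343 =896638.12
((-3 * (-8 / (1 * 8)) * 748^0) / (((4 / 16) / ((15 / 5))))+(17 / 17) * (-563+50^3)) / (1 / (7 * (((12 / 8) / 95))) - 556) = -2613933 / 11486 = -227.58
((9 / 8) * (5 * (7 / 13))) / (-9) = -0.34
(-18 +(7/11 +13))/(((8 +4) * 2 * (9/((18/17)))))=-4/187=-0.02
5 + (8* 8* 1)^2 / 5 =4121 / 5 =824.20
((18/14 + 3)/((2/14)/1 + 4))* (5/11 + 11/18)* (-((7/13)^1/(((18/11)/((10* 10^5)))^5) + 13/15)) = -37167551093750000000000000000701876097/734628609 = -50593661393535519115618870000.00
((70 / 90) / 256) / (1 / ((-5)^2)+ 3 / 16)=0.01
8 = 8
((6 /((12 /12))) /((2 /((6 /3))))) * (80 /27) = 17.78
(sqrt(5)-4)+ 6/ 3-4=-6+ sqrt(5)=-3.76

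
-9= -9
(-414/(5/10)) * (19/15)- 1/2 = -10493/10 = -1049.30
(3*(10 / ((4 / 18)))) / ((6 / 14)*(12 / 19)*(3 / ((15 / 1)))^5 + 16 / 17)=143.42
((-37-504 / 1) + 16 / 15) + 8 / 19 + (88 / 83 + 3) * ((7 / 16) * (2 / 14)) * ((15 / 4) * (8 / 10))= -203906473 / 378480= -538.75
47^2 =2209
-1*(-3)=3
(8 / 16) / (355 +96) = 1 / 902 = 0.00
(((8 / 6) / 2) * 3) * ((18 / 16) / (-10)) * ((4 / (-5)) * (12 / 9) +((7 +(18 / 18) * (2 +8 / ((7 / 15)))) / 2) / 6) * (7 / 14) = -1401 / 11200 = -0.13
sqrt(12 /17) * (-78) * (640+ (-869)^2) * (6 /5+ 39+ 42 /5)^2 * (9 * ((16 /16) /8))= -15664881930399 * sqrt(51) /850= -131611333114.73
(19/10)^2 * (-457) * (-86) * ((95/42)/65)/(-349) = -14.15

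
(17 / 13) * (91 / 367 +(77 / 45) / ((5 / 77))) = 34.78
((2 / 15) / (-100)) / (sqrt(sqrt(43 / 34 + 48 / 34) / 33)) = -sqrt(33) * 34^(1 / 4) * 91^(3 / 4) / 68250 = -0.01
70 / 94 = 35 / 47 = 0.74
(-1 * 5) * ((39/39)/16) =-5/16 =-0.31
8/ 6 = 4/ 3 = 1.33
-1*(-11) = 11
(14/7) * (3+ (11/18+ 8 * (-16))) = -2239/9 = -248.78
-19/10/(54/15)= -19/36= -0.53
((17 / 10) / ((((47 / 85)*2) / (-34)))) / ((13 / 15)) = -73695 / 1222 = -60.31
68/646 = 2/19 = 0.11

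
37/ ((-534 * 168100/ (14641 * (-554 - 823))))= 248648103/ 29921800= 8.31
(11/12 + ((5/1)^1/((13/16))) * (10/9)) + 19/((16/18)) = 27265/936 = 29.13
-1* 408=-408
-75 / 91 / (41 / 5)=-375 / 3731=-0.10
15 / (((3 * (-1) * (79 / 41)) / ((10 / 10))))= -205 / 79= -2.59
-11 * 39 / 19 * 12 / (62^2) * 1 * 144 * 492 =-91181376 / 18259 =-4993.78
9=9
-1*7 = -7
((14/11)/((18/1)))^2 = 49/9801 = 0.00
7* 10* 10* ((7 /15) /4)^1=245 /3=81.67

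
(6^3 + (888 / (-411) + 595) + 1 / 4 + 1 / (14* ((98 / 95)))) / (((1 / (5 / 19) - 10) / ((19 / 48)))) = -2408134385 / 46615072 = -51.66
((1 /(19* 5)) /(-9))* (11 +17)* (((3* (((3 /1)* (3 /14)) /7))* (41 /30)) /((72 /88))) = -451 /29925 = -0.02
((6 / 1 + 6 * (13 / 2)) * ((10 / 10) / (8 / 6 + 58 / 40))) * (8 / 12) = 1800 / 167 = 10.78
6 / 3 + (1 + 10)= 13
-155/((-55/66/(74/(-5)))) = -13764/5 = -2752.80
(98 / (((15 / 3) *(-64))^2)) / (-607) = -49 / 31078400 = -0.00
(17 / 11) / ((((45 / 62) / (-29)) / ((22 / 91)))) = -61132 / 4095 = -14.93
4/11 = 0.36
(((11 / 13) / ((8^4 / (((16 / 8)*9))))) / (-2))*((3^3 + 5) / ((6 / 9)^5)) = -24057 / 53248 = -0.45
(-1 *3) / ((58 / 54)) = -81 / 29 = -2.79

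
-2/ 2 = -1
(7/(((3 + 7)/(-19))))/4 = -133/40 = -3.32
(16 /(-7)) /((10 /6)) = -48 /35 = -1.37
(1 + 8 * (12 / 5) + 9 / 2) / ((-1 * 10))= -247 / 100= -2.47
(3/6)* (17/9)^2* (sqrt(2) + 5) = 289* sqrt(2)/162 + 1445/162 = 11.44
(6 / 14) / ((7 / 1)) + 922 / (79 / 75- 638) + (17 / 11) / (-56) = -291248005 / 205988552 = -1.41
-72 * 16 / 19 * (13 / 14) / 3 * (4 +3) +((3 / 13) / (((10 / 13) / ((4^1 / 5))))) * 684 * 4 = 249504 / 475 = 525.27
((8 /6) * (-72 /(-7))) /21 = 32 /49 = 0.65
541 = 541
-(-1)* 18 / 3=6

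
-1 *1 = -1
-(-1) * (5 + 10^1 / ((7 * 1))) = 45 / 7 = 6.43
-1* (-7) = 7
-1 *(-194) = 194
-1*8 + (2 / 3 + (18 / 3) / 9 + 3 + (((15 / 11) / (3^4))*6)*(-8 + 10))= -343 / 99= -3.46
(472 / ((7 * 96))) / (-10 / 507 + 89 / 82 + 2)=0.23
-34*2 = -68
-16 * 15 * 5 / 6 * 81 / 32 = -506.25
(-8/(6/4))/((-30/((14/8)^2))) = 49/90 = 0.54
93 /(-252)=-31 /84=-0.37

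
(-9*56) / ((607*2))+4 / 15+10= 89698 / 9105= 9.85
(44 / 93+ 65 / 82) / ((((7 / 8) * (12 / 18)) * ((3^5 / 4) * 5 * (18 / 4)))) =22064 / 13898385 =0.00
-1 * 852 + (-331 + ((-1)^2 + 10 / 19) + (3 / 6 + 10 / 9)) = -403513 / 342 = -1179.86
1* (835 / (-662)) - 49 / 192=-96379 / 63552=-1.52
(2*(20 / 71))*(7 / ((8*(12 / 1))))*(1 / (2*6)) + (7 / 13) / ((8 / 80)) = 716135 / 132912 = 5.39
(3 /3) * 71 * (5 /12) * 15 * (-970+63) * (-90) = 72446625 /2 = 36223312.50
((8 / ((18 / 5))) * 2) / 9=40 / 81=0.49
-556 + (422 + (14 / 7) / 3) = -400 / 3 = -133.33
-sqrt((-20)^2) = -20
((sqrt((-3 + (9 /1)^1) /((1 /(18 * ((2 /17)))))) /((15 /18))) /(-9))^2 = 96 /425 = 0.23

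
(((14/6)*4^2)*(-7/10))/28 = -14/15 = -0.93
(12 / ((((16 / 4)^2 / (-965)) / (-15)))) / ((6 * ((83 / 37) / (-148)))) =-119375.15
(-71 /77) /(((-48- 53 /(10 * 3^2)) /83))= 530370 /336721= 1.58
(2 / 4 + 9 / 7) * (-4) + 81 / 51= -5.55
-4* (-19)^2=-1444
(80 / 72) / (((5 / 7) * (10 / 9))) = 7 / 5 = 1.40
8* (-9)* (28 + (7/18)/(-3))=-6020/3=-2006.67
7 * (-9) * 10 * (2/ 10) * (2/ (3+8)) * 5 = -114.55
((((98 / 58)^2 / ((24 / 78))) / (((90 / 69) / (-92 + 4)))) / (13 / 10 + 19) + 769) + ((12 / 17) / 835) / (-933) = 238431307587337 / 323006330715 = 738.16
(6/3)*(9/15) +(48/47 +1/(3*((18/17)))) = 32183/12690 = 2.54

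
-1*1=-1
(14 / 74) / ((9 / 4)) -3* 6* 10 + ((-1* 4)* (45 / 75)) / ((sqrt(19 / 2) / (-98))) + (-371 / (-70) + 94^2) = 1176* sqrt(38) / 95 + 28842409 / 3330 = 8737.69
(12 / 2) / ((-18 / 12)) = -4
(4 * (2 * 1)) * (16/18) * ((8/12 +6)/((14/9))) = 640/21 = 30.48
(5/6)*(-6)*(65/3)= -325/3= -108.33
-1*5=-5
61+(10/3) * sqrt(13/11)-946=-885+10 * sqrt(143)/33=-881.38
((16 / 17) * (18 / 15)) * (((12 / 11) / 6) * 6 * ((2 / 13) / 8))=288 / 12155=0.02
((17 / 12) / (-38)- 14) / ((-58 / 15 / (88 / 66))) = 32005 / 6612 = 4.84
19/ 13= 1.46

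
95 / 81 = 1.17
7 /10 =0.70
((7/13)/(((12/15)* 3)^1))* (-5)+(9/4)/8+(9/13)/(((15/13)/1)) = -1501/6240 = -0.24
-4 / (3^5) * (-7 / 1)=28 / 243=0.12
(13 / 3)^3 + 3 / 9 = 2206 / 27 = 81.70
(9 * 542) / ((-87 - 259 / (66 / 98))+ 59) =-160974 / 13615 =-11.82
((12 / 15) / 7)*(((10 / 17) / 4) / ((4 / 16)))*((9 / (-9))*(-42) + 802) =56.74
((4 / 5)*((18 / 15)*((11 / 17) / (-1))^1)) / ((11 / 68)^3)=-443904 / 3025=-146.75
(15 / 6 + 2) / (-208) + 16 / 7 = 6593 / 2912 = 2.26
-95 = -95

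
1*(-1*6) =-6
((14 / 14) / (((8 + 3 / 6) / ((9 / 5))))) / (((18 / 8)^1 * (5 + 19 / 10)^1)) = 16 / 1173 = 0.01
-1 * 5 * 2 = -10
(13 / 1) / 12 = 13 / 12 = 1.08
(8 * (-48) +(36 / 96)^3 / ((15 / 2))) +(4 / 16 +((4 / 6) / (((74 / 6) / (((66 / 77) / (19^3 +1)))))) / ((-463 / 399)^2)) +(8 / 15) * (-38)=-602951983307113 / 1492419828480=-404.01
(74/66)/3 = 37/99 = 0.37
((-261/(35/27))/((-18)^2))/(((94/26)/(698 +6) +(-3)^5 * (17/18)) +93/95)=3782064/1390766153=0.00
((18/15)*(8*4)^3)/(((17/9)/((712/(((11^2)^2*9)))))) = 139984896/1244485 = 112.48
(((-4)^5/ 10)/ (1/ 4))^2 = 4194304/ 25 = 167772.16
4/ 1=4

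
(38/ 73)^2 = 1444/ 5329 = 0.27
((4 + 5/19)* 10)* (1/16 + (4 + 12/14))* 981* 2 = 11521845/28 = 411494.46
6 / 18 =1 / 3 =0.33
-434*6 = -2604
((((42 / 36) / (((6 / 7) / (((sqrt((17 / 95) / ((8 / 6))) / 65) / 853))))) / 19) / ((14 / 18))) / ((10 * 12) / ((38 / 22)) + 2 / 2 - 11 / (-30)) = 21 * sqrt(4845) / 170149837780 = 0.00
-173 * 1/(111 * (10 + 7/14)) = -346/2331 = -0.15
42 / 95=0.44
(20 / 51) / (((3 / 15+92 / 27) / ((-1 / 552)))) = -75 / 380834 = -0.00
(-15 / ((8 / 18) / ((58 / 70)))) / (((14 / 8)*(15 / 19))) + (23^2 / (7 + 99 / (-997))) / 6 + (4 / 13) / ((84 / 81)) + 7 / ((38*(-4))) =-3604043909 / 499611840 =-7.21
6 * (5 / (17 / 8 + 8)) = 80 / 27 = 2.96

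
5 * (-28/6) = -70/3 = -23.33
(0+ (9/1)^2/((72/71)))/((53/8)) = 639/53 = 12.06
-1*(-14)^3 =2744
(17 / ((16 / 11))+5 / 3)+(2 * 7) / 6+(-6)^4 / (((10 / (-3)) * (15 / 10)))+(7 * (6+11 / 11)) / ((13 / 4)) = -237573 / 1040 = -228.44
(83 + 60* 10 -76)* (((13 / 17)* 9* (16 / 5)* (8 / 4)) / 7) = 2272608 / 595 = 3819.51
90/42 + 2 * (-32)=-433/7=-61.86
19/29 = 0.66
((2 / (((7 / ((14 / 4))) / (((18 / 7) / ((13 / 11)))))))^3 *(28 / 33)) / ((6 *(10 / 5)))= 78408 / 107653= 0.73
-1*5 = -5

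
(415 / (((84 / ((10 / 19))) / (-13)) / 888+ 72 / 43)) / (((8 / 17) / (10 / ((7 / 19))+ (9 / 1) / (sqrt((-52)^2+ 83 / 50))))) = 14506.38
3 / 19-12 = -225 / 19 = -11.84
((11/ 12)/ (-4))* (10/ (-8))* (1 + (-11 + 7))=-55/ 64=-0.86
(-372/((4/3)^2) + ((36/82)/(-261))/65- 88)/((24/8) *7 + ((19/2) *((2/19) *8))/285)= -5237836761/370535204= -14.14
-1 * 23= -23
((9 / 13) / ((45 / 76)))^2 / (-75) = -0.02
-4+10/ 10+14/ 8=-5/ 4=-1.25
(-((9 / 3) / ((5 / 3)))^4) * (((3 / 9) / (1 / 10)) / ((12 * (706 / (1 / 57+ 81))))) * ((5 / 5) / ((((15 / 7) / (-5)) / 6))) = 3927609 / 838375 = 4.68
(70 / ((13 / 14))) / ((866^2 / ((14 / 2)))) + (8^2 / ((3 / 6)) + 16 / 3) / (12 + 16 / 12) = 24375285 / 2437357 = 10.00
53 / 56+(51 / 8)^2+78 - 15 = 46855 / 448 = 104.59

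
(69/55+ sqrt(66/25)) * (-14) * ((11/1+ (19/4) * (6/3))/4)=-287 * sqrt(66)/20 - 19803/220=-206.59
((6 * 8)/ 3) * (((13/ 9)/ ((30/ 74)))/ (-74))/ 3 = -104/ 405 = -0.26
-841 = -841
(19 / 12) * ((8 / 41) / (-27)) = -38 / 3321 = -0.01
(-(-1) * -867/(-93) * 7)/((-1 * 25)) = -2023/775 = -2.61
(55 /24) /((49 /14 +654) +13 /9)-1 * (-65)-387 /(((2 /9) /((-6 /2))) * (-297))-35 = 6477921 /521884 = 12.41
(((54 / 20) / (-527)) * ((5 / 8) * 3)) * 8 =-81 / 1054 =-0.08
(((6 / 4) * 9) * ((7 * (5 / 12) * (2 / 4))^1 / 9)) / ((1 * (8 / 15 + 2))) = 525 / 608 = 0.86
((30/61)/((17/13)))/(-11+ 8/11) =-0.04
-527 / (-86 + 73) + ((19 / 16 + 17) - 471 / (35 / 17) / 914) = 194546197 / 3326960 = 58.48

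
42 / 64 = 21 / 32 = 0.66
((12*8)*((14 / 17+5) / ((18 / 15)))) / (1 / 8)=63360 / 17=3727.06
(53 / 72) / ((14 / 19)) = 1007 / 1008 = 1.00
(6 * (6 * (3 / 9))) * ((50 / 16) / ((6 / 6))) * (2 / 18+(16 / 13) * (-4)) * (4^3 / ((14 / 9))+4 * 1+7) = -5137375 / 546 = -9409.11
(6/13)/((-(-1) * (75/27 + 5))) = 27/455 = 0.06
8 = 8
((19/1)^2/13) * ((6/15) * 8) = 88.86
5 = 5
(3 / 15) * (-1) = -1 / 5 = -0.20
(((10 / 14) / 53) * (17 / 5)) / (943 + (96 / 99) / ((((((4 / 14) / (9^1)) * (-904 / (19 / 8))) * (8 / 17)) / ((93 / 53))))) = 676192 / 13911337195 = 0.00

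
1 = 1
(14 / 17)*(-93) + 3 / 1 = -1251 / 17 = -73.59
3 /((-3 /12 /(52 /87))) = -208 /29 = -7.17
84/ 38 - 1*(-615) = 11727/ 19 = 617.21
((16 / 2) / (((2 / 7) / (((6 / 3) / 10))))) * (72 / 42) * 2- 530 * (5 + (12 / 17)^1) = -255418 / 85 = -3004.92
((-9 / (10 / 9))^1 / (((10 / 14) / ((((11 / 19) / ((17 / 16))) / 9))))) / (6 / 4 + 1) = -11088 / 40375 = -0.27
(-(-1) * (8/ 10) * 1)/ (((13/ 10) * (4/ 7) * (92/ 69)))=21/ 26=0.81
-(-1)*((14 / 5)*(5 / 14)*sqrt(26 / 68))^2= 13 / 34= 0.38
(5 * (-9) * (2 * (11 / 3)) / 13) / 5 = -66 / 13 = -5.08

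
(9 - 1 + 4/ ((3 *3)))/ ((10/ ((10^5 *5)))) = 422222.22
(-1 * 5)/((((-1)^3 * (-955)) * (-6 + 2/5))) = 5/5348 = 0.00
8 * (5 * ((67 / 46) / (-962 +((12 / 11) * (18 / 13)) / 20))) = -239525 / 3954712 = -0.06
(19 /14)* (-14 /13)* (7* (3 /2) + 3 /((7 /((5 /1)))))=-3363 /182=-18.48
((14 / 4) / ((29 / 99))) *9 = 107.53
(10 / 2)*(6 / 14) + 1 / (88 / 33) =141 / 56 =2.52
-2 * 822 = -1644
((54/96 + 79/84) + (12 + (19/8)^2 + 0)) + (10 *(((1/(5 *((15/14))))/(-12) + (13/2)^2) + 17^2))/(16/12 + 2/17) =572363209/248640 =2301.98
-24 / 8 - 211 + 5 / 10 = -427 / 2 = -213.50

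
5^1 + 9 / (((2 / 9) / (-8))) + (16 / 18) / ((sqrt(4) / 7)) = -2843 / 9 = -315.89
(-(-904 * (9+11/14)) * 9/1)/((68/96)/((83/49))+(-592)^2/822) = 50697921888/271759061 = 186.55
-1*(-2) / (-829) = -2 / 829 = -0.00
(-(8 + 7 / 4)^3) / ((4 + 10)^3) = -59319 / 175616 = -0.34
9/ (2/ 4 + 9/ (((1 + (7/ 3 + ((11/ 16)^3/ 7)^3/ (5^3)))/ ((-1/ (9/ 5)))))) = -530342689039255314/ 58926944227276927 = -9.00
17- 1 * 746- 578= -1307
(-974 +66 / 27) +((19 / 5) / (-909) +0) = -1471913 / 1515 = -971.56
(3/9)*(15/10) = 1/2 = 0.50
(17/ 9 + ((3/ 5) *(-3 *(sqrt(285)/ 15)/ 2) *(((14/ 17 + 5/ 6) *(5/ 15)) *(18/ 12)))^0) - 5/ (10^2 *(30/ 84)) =1237/ 450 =2.75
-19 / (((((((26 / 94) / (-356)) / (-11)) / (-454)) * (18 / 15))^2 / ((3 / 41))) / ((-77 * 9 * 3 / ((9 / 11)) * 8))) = 5618233738905309737600 / 6929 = 810828941969304335.06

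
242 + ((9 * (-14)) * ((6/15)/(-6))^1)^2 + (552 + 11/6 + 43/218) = 7084378/8175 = 866.59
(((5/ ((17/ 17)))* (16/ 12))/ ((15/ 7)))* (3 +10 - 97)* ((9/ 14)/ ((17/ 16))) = -2688/ 17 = -158.12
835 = 835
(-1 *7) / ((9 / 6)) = -14 / 3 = -4.67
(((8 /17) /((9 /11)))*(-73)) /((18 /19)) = -61028 /1377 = -44.32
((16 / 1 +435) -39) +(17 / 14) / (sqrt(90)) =17 * sqrt(10) / 420 +412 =412.13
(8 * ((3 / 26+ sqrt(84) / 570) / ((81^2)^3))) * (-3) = -4 / 407953774917 - 8 * sqrt(21) / 26830805965695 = -0.00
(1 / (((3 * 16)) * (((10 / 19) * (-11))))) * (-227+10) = 4123 / 5280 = 0.78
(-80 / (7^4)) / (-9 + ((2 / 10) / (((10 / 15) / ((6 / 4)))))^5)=256000000 / 69007023351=0.00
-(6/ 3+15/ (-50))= -17/ 10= -1.70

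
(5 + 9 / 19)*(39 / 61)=3.50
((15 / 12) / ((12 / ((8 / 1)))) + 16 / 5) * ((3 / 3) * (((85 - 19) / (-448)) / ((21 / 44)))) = -14641 / 11760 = -1.24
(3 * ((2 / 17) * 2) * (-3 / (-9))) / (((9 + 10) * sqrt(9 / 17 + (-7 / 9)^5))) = 486 * sqrt(4177274) / 39684103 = 0.03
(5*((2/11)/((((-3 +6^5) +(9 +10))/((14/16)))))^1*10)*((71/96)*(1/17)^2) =12425/4755987456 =0.00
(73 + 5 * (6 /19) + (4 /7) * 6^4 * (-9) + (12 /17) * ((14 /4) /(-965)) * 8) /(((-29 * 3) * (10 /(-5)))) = -14379765413 /379644510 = -37.88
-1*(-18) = 18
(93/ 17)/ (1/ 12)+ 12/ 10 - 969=-76683/ 85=-902.15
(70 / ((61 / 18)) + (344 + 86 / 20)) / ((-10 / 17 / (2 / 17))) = -225063 / 3050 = -73.79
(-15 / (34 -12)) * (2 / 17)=-15 / 187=-0.08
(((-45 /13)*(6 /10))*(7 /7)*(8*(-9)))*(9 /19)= 17496 /247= 70.83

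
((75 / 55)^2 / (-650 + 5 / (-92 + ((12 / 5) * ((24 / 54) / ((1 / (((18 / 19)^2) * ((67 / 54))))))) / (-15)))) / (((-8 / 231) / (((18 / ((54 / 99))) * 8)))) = 21.81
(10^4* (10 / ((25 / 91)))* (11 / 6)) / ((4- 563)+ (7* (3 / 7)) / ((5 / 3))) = -715000 / 597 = -1197.65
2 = 2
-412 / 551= -0.75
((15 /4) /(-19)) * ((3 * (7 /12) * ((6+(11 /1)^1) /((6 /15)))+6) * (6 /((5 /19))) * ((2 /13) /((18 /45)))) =-28935 /208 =-139.11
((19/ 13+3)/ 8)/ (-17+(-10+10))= -29/ 884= -0.03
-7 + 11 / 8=-45 / 8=-5.62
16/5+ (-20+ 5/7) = -563/35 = -16.09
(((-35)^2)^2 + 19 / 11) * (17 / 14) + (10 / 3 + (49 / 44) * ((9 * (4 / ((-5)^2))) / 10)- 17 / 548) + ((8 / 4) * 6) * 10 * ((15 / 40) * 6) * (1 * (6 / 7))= 1822424.49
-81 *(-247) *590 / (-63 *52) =-50445 / 14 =-3603.21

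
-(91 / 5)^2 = -8281 / 25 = -331.24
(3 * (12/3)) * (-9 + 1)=-96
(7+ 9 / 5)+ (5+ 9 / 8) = 597 / 40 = 14.92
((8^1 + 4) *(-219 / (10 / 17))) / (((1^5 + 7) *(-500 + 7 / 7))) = 11169 / 9980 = 1.12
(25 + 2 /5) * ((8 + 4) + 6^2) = 1219.20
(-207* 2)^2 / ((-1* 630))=-9522 / 35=-272.06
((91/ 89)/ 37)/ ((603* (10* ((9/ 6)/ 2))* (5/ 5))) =182/ 29785185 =0.00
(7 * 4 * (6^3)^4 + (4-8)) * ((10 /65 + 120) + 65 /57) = 5478116547806116 /741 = 7392869835095.97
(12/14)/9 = 2/21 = 0.10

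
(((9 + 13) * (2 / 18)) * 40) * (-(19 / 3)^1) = -16720 / 27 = -619.26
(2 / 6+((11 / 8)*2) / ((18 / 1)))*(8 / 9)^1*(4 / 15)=28 / 243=0.12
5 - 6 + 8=7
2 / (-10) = -1 / 5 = -0.20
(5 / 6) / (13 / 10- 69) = -25 / 2031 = -0.01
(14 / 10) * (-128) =-896 / 5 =-179.20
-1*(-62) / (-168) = -31 / 84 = -0.37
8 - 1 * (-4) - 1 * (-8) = 20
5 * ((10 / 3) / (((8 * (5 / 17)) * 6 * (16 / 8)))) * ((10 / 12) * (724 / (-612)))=-4525 / 7776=-0.58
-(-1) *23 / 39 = 0.59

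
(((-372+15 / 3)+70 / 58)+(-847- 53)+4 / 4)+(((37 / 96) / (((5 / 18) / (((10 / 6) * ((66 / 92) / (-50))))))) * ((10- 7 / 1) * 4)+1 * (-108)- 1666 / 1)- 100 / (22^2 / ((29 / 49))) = -4807759999883 / 1581857200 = -3039.31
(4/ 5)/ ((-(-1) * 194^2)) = 0.00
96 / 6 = 16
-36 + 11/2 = -61/2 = -30.50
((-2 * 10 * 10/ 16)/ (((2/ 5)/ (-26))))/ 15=325/ 6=54.17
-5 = -5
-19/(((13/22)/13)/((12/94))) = -2508/47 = -53.36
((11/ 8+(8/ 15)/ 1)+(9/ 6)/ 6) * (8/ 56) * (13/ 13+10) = 407/ 120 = 3.39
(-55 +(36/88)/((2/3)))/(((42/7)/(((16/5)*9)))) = -14358/55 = -261.05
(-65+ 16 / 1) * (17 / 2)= -833 / 2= -416.50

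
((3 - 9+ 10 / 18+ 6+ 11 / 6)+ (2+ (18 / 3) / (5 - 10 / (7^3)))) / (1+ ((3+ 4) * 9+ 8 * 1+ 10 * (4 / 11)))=171739 / 2321280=0.07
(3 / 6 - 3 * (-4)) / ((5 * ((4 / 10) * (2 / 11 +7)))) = 275 / 316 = 0.87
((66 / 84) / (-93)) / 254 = -11 / 330708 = -0.00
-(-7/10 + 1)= -3/10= -0.30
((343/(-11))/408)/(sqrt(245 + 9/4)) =-343 *sqrt(989)/2219316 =-0.00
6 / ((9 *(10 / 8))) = 8 / 15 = 0.53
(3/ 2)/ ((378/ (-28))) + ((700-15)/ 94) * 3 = 18401/ 846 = 21.75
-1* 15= -15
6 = 6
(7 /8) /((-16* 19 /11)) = -77 /2432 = -0.03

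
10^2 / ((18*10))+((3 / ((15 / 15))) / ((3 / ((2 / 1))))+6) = 77 / 9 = 8.56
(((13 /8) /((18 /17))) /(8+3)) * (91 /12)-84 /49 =-87319 /133056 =-0.66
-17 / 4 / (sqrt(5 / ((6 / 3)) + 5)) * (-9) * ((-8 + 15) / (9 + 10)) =357 * sqrt(30) / 380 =5.15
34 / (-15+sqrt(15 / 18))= -612 / 269 -34*sqrt(30) / 1345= -2.41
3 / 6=1 / 2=0.50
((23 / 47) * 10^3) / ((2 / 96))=23489.36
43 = 43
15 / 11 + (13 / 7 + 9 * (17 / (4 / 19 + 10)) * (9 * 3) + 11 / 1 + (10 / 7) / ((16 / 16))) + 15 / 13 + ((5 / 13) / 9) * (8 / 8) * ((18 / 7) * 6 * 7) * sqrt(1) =82726849 / 194194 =426.00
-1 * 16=-16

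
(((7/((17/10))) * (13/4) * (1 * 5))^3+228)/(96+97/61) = 718793999407/233976712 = 3072.07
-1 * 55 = -55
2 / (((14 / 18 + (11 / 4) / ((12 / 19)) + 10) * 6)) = 48 / 2179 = 0.02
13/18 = 0.72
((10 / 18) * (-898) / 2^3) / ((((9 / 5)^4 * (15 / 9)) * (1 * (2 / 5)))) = -1403125 / 157464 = -8.91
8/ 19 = 0.42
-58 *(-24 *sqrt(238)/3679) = 1392 *sqrt(238)/3679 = 5.84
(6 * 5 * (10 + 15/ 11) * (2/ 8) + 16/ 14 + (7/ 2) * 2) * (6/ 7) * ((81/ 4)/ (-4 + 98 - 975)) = -3494097/ 1899436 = -1.84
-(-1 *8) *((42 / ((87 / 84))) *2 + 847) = 215320 / 29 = 7424.83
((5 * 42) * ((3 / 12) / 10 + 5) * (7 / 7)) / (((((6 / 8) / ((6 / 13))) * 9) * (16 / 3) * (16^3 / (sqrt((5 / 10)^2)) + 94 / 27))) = 37989 / 23012912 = 0.00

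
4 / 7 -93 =-647 / 7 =-92.43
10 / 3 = 3.33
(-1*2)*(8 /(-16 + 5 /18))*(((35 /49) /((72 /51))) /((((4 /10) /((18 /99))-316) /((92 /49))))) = -0.00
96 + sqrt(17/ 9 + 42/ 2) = sqrt(206)/ 3 + 96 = 100.78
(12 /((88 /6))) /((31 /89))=801 /341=2.35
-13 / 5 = -2.60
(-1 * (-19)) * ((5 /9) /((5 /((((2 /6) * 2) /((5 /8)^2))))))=2432 /675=3.60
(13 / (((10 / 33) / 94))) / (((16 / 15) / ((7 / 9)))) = 47047 / 16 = 2940.44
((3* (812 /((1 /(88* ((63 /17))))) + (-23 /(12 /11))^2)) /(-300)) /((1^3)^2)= -129867397 /48960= -2652.52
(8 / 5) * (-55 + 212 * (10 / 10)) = 251.20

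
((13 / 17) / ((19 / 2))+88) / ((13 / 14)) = 398300 / 4199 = 94.86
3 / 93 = 1 / 31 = 0.03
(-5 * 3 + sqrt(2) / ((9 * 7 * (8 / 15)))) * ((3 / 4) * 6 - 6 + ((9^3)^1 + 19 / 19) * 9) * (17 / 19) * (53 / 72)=-19727395 / 304 + 19727395 * sqrt(2) / 153216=-64710.66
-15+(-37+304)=252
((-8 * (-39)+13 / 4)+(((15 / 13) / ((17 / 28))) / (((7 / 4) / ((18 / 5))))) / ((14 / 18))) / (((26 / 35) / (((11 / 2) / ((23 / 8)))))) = 824.79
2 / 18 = 1 / 9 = 0.11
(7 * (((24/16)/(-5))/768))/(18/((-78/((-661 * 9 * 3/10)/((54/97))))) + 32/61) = -5551/1502941568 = -0.00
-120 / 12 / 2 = -5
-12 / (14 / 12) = -72 / 7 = -10.29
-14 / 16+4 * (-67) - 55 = -323.88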